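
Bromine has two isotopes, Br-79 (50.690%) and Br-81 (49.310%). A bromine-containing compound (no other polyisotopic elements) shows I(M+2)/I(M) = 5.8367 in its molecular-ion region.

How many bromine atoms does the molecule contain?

6

For n independent Br atoms, I(M+2)/I(M) = n · (abundance Br-81) / (abundance Br-79) = n · 0.49310/0.50690.
n = 5.8367 × 0.50690/0.49310 = 6.00 ≈ 6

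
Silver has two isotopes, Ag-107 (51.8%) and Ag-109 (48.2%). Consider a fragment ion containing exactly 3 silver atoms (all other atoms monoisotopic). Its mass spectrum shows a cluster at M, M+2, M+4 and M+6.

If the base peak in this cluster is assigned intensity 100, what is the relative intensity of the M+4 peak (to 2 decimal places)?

Term probabilities: M 0.1390, M+2 0.3880, M+4 0.3610, M+6 0.1120. Base peak = M+2.
P(M+2) = C(3,1) × 0.518^2 × 0.482^1 = 3 × 0.268324 × 0.4820 = 0.387997 (base)
P(M+4) = C(3,2) × 0.518^1 × 0.482^2 = 3 × 0.5180 × 0.232324 = 0.361031
Relative intensity = 0.361031 / 0.387997 × 100 = 93.05

93.05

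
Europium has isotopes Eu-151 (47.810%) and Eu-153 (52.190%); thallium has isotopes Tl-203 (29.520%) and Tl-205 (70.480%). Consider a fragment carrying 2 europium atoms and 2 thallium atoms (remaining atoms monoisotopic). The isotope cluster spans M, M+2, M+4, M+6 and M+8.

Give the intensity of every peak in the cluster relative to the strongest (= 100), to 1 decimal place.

Europium pattern (n=2): 0.22857961 : 0.49904078 : 0.27237961
Thallium pattern (n=2): 0.08714304 : 0.41611392 : 0.49674304
Convolve the two distributions (both contribute in 2-u steps):
  M: 0.22857961×0.08714304 = 0.019919
  M+2: 0.22857961×0.41611392 + 0.49904078×0.08714304 = 0.138603
  M+4: 0.22857961×0.49674304 + 0.49904078×0.41611392 + 0.27237961×0.08714304 = 0.344939
  M+6: 0.49904078×0.49674304 + 0.27237961×0.41611392 = 0.361236
  M+8: 0.27237961×0.49674304 = 0.135303
Scale to base peak (0.361236) = 100: 5.5 : 38.4 : 95.5 : 100.0 : 37.5

5.5 : 38.4 : 95.5 : 100.0 : 37.5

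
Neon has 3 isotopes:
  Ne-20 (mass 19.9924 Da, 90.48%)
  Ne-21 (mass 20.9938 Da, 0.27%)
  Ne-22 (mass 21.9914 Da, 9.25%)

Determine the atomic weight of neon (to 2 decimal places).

Weight each isotope mass by its fractional abundance: 0.9048 × 19.9924 + 0.0027 × 20.9938 + 0.0925 × 21.9914
= 18.08912 + 0.05668 + 2.03420 = 20.18000 Da

20.18 Da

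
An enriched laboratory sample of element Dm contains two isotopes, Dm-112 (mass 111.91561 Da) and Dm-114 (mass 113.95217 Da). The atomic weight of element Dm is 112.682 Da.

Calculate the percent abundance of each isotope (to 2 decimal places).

Writing the weighted mean with unknown fraction x of Dm-112:
111.91561·x + 113.95217·(1 − x) = 112.682
(111.91561 − 113.95217)·x = 112.682 − 113.95217
x = -1.27017 / -2.03656 = 0.62368 → 62.37% Dm-112, 37.63% Dm-114.

Dm-112: 62.37%, Dm-114: 37.63%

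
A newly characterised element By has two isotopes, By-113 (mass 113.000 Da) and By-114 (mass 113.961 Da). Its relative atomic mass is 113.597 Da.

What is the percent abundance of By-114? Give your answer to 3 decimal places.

Let x be the fractional abundance of By-113; then By-114 has abundance 1 − x.
113.000·x + 113.961·(1 − x) = 113.597
(113.000 − 113.961)·x = 113.597 − 113.961
x = -0.364 / -0.961 = 0.37877 → 37.877% By-113, 62.123% By-114.

62.123%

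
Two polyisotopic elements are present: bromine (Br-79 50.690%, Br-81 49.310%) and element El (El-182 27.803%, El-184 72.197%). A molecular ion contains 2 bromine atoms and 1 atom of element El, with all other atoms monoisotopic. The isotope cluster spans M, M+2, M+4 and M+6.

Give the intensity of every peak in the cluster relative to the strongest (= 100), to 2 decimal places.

16.67 : 75.73 : 100.00 : 40.97

Bromine pattern (n=2): 0.25694761 : 0.49990478 : 0.24314761
Element El pattern (n=1): 0.27803 : 0.72197
Convolve the two distributions (both contribute in 2-u steps):
  M: 0.25694761×0.27803 = 0.071439
  M+2: 0.25694761×0.72197 + 0.49990478×0.27803 = 0.324497
  M+4: 0.49990478×0.72197 + 0.24314761×0.27803 = 0.428519
  M+6: 0.24314761×0.72197 = 0.175545
Scale to base peak (0.428519) = 100: 16.67 : 75.73 : 100.00 : 40.97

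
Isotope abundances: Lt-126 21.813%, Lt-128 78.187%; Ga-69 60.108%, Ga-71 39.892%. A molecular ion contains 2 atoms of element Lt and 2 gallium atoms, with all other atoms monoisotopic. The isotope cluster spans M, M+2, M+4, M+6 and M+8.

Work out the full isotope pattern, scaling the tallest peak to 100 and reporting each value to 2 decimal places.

4.39 : 37.26 : 100.00 : 88.63 : 24.82

Element Lt pattern (n=2): 0.0475807 : 0.34109861 : 0.6113207
Gallium pattern (n=2): 0.36129717 : 0.47956567 : 0.15913717
Convolve the two distributions (both contribute in 2-u steps):
  M: 0.0475807×0.36129717 = 0.017191
  M+2: 0.0475807×0.47956567 + 0.34109861×0.36129717 = 0.146056
  M+4: 0.0475807×0.15913717 + 0.34109861×0.47956567 + 0.6113207×0.36129717 = 0.392019
  M+6: 0.34109861×0.15913717 + 0.6113207×0.47956567 = 0.347450
  M+8: 0.6113207×0.15913717 = 0.097284
Scale to base peak (0.392019) = 100: 4.39 : 37.26 : 100.00 : 88.63 : 24.82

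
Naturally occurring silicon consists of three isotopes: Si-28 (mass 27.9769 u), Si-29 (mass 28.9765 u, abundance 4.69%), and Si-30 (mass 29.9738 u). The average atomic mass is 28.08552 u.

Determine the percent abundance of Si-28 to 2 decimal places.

Let x and y be the fractions of Si-28 and Si-30. Then x + y = 1 − 0.0469 = 0.9531 and 27.9769x + 29.9738y = 28.08552 − 0.0469×28.9765 = 26.72652215.
Substituting: 27.9769x + 29.9738(0.9531 − x) = 26.72652215
(27.9769 − 29.9738)x = -1.84150663  ⇒  x = 0.92218, y = 0.03092
Si-28: 92.22%, Si-30: 3.09%.

92.22%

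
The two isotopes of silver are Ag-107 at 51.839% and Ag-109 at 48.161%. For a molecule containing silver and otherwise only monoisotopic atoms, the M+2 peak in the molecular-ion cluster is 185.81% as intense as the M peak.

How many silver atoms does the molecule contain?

2

With n Ag atoms, P(M+2)/P(M) = C(n,1)·p^(n−1)q / p^n = n·q/p = n · 0.48161/0.51839.
n = 1.8581 × 0.51839/0.48161 = 2.00 ≈ 2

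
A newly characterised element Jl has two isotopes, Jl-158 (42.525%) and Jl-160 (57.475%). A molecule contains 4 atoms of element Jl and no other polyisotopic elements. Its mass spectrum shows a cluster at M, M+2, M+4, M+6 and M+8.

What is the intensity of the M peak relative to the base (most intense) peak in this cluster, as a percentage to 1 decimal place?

9.1%

(0.42525 + 0.57475)^4 gives M 0.0327, M+2 0.1768, M+4 0.3584, M+6 0.3230, M+8 0.1091; the largest is M+4.
P(M+4) = C(4,2) × 0.42525^2 × 0.57475^2 = 6 × 0.18083756 × 0.33033756 = 0.358425 (base)
P(M) = C(4,0) × 0.42525^4 × 0.57475^0 = 1 × 0.03270222 × 1.0000 = 0.032702
Relative intensity = 0.032702 / 0.358425 × 100 = 9.1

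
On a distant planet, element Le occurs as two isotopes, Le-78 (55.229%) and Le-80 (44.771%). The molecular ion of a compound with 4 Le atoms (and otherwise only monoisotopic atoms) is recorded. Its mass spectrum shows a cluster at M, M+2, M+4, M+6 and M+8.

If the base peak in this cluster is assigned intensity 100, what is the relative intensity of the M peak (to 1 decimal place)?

25.4

Term probabilities: M 0.0930, M+2 0.3017, M+4 0.3668, M+6 0.1983, M+8 0.0402. Base peak = M+4.
P(M+4) = C(4,2) × 0.55229^2 × 0.44771^2 = 6 × 0.30502424 × 0.20044424 = 0.366842 (base)
P(M) = C(4,0) × 0.55229^4 × 0.44771^0 = 1 × 0.09303979 × 1.0000 = 0.093040
Relative intensity = 0.093040 / 0.366842 × 100 = 25.4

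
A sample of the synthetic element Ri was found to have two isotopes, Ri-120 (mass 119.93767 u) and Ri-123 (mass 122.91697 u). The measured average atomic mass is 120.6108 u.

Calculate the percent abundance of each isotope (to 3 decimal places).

Ri-120: 77.406%, Ri-123: 22.594%

With x = fraction of Ri-120 (so Ri-123 is 1 − x):
119.93767·x + 122.91697·(1 − x) = 120.6108
(119.93767 − 122.91697)·x = 120.6108 − 122.91697
x = -2.30617 / -2.97930 = 0.77406 → 77.406% Ri-120, 22.594% Ri-123.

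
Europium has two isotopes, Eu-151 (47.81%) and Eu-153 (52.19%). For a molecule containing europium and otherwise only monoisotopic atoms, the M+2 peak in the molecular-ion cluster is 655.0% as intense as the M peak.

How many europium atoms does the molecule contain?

6

For n independent Eu atoms, I(M+2)/I(M) = n · (abundance Eu-153) / (abundance Eu-151) = n · 0.5219/0.4781.
n = 6.550 × 0.4781/0.5219 = 6.00 ≈ 6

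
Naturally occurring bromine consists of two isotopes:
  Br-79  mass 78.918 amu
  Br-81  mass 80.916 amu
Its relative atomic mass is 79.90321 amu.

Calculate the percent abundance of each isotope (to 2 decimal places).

With x = fraction of Br-79 (so Br-81 is 1 − x):
78.918·x + 80.916·(1 − x) = 79.90321
(78.918 − 80.916)·x = 79.90321 − 80.916
x = -1.01279 / -1.998 = 0.50690 → 50.69% Br-79, 49.31% Br-81.

Br-79: 50.69%, Br-81: 49.31%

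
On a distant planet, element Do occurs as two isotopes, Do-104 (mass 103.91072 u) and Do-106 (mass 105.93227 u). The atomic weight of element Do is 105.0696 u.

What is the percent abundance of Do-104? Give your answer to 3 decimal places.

42.674%

Writing the weighted mean with unknown fraction x of Do-104:
103.91072·x + 105.93227·(1 − x) = 105.0696
(103.91072 − 105.93227)·x = 105.0696 − 105.93227
x = -0.86267 / -2.02155 = 0.42674 → 42.674% Do-104, 57.326% Do-106.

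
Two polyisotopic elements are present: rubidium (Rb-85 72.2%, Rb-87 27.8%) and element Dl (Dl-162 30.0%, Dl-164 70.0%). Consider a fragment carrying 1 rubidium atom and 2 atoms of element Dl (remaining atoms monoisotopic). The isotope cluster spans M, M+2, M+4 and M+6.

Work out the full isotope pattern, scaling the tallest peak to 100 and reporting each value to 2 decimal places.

13.81 : 69.76 : 100.00 : 28.95

Rubidium pattern (n=1): 0.7220 : 0.2780
Element Dl pattern (n=2): 0.0900 : 0.4200 : 0.4900
Convolve the two distributions (both contribute in 2-u steps):
  M: 0.7220×0.0900 = 0.064980
  M+2: 0.7220×0.4200 + 0.2780×0.0900 = 0.328260
  M+4: 0.7220×0.4900 + 0.2780×0.4200 = 0.470540
  M+6: 0.2780×0.4900 = 0.136220
Scale to base peak (0.470540) = 100: 13.81 : 69.76 : 100.00 : 28.95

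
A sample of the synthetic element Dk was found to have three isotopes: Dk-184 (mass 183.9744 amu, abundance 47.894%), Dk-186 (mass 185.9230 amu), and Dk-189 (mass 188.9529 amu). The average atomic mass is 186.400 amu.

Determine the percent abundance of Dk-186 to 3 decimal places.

The remaining 52.106% is split between Dk-186 (fraction x) and Dk-189 (fraction 0.52106 − x).
Substituting: 185.9230x + 188.9529(0.52106 − x) = 98.287300864
(185.9230 − 188.9529)x = -0.16849721  ⇒  x = 0.05561, y = 0.46545
Dk-186: 5.561%, Dk-189: 46.545%.

5.561%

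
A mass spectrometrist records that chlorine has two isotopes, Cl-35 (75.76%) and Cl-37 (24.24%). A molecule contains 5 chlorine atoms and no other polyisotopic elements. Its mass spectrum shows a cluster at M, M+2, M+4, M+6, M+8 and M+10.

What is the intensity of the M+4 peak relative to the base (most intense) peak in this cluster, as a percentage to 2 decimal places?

63.99%

Term probabilities: M 0.2496, M+2 0.3993, M+4 0.2555, M+6 0.0817, M+8 0.0131, M+10 0.0008. Base peak = M+2.
P(M+2) = C(5,1) × 0.7576^4 × 0.2424^1 = 5 × 0.32942751 × 0.2424 = 0.399266 (base)
P(M+4) = C(5,2) × 0.7576^3 × 0.2424^2 = 10 × 0.4348304 × 0.05875776 = 0.255497
Relative intensity = 0.255497 / 0.399266 × 100 = 63.99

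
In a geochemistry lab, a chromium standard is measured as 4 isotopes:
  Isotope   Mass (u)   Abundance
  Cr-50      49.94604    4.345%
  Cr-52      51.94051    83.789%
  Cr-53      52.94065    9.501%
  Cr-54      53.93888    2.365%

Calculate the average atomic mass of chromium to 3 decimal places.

51.996 u

Average mass = Σ (abundance × isotope mass) = 0.04345 × 49.94604 + 0.83789 × 51.94051 + 0.09501 × 52.94065 + 0.02365 × 53.93888
= 2.170155 + 43.520434 + 5.029891 + 1.275655 = 51.996135 u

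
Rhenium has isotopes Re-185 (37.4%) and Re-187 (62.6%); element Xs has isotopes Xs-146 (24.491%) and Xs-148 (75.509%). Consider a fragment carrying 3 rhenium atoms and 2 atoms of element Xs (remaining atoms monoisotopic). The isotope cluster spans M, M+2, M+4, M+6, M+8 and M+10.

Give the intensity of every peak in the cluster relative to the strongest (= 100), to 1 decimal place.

Rhenium pattern (n=3): 0.05231362 : 0.26268713 : 0.43968487 : 0.24531438
Element Xs pattern (n=2): 0.05998091 : 0.36985818 : 0.57016091
Convolve the two distributions (both contribute in 2-u steps):
  M: 0.05231362×0.05998091 = 0.003138
  M+2: 0.05231362×0.36985818 + 0.26268713×0.05998091 = 0.035105
  M+4: 0.05231362×0.57016091 + 0.26268713×0.36985818 + 0.43968487×0.05998091 = 0.153357
  M+6: 0.26268713×0.57016091 + 0.43968487×0.36985818 + 0.24531438×0.05998091 = 0.327109
  M+8: 0.43968487×0.57016091 + 0.24531438×0.36985818 = 0.341423
  M+10: 0.24531438×0.57016091 = 0.139869
Scale to base peak (0.341423) = 100: 0.9 : 10.3 : 44.9 : 95.8 : 100.0 : 41.0

0.9 : 10.3 : 44.9 : 95.8 : 100.0 : 41.0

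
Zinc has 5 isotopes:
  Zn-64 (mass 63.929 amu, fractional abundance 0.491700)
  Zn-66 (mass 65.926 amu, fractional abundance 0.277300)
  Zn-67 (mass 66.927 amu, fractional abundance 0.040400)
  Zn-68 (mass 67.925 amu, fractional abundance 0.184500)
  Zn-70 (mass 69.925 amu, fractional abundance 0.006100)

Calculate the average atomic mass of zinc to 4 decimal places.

Average mass = Σ (abundance × isotope mass) = 0.491700 × 63.929 + 0.277300 × 65.926 + 0.040400 × 66.927 + 0.184500 × 67.925 + 0.006100 × 69.925
= 31.43389 + 18.28128 + 2.70385 + 12.53216 + 0.42654 = 65.37772 amu

65.3777 amu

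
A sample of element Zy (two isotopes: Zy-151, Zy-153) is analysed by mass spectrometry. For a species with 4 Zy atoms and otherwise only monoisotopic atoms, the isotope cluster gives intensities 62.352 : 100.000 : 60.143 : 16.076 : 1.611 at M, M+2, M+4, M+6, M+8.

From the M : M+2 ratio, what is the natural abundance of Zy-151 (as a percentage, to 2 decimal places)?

71.38%

If p is the fraction of Zy that is Zy-151, then I(M+2)/I(M) = [C(4,1)·p^3·(1−p)] / p^4 = 4·(1−p)/p = 100.000/62.352 = 1.6038
(1−p)/p = 1.6038/4 = 0.4009  ⇒  p = 1/(1 + 0.4009) = 0.7138
Zy-151: 71.38%, Zy-153: 28.62%.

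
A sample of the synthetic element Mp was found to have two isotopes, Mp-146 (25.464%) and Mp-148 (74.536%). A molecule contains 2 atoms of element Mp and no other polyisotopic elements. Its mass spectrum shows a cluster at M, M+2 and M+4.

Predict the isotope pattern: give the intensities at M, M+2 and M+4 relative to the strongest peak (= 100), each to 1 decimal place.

The 2 Mp atoms are independent, so intensities follow the terms of (0.25464 + 0.74536)^2.
P(M) = 0.25464^2 = 0.064842
P(M+2) = 2 × 0.25464^1 × 0.74536^1 = 0.379597
P(M+4) = 0.74536^2 = 0.555562
The M+4 peak is largest (0.555562); scaling to 100 gives 11.7 : 68.3 : 100.0.

11.7 : 68.3 : 100.0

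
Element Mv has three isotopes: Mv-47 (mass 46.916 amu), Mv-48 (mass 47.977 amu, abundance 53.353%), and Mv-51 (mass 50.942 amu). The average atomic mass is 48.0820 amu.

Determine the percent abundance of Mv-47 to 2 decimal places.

31.75%

The remaining 46.647% is split between Mv-47 (fraction x) and Mv-51 (fraction 0.46647 − x).
Substituting: 46.916x + 50.942(0.46647 − x) = 22.48483119
(46.916 − 50.942)x = -1.27808355  ⇒  x = 0.31746, y = 0.14901
Mv-47: 31.75%, Mv-51: 14.90%.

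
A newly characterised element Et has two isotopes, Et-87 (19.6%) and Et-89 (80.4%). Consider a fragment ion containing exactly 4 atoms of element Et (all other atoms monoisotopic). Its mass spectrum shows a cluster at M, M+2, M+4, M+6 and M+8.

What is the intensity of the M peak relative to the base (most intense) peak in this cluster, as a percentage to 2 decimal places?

Term probabilities: M 0.0015, M+2 0.0242, M+4 0.1490, M+6 0.4075, M+8 0.4179. Base peak = M+8.
P(M+8) = C(4,4) × 0.196^0 × 0.804^4 = 1 × 1.0000 × 0.41785365 = 0.417854 (base)
P(M) = C(4,0) × 0.196^4 × 0.804^0 = 1 × 0.00147579 × 1.0000 = 0.001476
Relative intensity = 0.001476 / 0.417854 × 100 = 0.35

0.35%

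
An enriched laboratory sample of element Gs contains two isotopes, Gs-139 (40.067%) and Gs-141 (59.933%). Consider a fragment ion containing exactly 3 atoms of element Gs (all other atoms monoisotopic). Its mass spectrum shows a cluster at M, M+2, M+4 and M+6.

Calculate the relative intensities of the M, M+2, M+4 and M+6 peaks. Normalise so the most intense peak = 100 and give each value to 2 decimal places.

14.90 : 66.85 : 100.00 : 49.86

Each Gs atom is independently Gs-139 (p = 0.40067) or Gs-141 (q = 0.59933); the cluster is the binomial expansion (p + q)^3.
P(M) = 0.40067^3 = 0.064322
P(M+2) = 3 × 0.40067^2 × 0.59933^1 = 0.288643
P(M+4) = 3 × 0.40067^1 × 0.59933^2 = 0.431758
P(M+6) = 0.59933^3 = 0.215277
The M+4 peak is largest (0.431758); scaling to 100 gives 14.90 : 66.85 : 100.00 : 49.86.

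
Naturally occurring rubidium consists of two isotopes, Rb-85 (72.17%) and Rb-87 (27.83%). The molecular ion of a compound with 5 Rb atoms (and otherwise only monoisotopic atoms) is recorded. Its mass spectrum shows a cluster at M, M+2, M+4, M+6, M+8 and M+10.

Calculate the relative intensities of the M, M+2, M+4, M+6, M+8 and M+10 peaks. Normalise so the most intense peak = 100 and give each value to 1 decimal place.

The 5 Rb atoms are independent, so intensities follow the terms of (0.7217 + 0.2783)^5.
P(M) = 0.7217^5 = 0.195787
P(M+2) = 5 × 0.7217^4 × 0.2783^1 = 0.377494
P(M+4) = 10 × 0.7217^3 × 0.2783^2 = 0.291136
P(M+6) = 10 × 0.7217^2 × 0.2783^3 = 0.112267
P(M+8) = 5 × 0.7217^1 × 0.2783^4 = 0.021646
P(M+10) = 0.2783^5 = 0.001669
The M+2 peak is largest (0.377494); scaling to 100 gives 51.9 : 100.0 : 77.1 : 29.7 : 5.7 : 0.4.

51.9 : 100.0 : 77.1 : 29.7 : 5.7 : 0.4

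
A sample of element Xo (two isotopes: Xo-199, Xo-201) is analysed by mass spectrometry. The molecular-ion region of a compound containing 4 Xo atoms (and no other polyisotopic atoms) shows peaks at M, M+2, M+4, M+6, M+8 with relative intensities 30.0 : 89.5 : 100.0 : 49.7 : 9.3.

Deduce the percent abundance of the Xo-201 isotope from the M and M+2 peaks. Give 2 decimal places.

42.72%

Write p for the Xo-199 fraction. I(M+2)/I(M) = [C(4,1)·p^3·(1−p)] / p^4 = 4·(1−p)/p = 89.5/30.0 = 2.9833
(1−p)/p = 2.9833/4 = 0.7458  ⇒  p = 1/(1 + 0.7458) = 0.5728
Xo-199: 57.28%, Xo-201: 42.72%.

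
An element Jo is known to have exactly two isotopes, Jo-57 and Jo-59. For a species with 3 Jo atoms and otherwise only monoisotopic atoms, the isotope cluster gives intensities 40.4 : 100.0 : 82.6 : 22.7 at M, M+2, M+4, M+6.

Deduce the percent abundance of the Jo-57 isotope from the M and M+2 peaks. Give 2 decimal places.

If p is the fraction of Jo that is Jo-57, then I(M+2)/I(M) = [C(3,1)·p^2·(1−p)] / p^3 = 3·(1−p)/p = 100.0/40.4 = 2.4752
(1−p)/p = 2.4752/3 = 0.8251  ⇒  p = 1/(1 + 0.8251) = 0.5479
Jo-57: 54.79%, Jo-59: 45.21%.

54.79%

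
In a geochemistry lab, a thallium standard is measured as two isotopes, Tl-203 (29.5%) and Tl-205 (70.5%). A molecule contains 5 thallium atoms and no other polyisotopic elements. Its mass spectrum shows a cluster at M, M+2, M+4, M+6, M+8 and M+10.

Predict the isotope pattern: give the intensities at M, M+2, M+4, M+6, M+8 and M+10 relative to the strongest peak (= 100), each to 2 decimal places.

0.61 : 7.33 : 35.02 : 83.69 : 100.00 : 47.80

The 5 Tl atoms are independent, so intensities follow the terms of (0.295 + 0.705)^5.
P(M) = 0.295^5 = 0.002234
P(M+2) = 5 × 0.295^4 × 0.705^1 = 0.026696
P(M+4) = 10 × 0.295^3 × 0.705^2 = 0.127598
P(M+6) = 10 × 0.295^2 × 0.705^3 = 0.304938
P(M+8) = 5 × 0.295^1 × 0.705^4 = 0.364375
P(M+10) = 0.705^5 = 0.174159
The M+8 peak is largest (0.364375); scaling to 100 gives 0.61 : 7.33 : 35.02 : 83.69 : 100.00 : 47.80.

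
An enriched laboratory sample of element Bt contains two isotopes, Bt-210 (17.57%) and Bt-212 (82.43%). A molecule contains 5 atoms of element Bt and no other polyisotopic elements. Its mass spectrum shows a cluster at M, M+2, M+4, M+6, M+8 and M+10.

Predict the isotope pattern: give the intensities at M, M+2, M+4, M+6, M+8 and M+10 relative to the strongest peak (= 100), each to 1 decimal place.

0.0 : 1.0 : 9.1 : 42.6 : 100.0 : 93.8

Expanding (0.1757 + 0.8243)^5:
P(M) = 0.1757^5 = 0.000167
P(M+2) = 5 × 0.1757^4 × 0.8243^1 = 0.003928
P(M+4) = 10 × 0.1757^3 × 0.8243^2 = 0.036854
P(M+6) = 10 × 0.1757^2 × 0.8243^3 = 0.172902
P(M+8) = 5 × 0.1757^1 × 0.8243^4 = 0.405586
P(M+10) = 0.8243^5 = 0.380563
The M+8 peak is largest (0.405586); scaling to 100 gives 0.0 : 1.0 : 9.1 : 42.6 : 100.0 : 93.8.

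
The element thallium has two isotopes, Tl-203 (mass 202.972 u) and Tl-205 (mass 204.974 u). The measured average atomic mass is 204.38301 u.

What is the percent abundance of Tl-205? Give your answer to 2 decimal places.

70.48%

With x = fraction of Tl-203 (so Tl-205 is 1 − x):
202.972·x + 204.974·(1 − x) = 204.38301
(202.972 − 204.974)·x = 204.38301 − 204.974
x = -0.59099 / -2.002 = 0.29520 → 29.52% Tl-203, 70.48% Tl-205.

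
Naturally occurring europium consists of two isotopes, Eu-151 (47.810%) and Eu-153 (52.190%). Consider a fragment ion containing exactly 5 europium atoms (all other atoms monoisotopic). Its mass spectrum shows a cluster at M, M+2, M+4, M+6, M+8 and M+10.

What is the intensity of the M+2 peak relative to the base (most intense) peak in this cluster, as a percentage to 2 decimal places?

Binomial terms of (0.47810 + 0.52190)^5: M 0.0250, M+2 0.1363, M+4 0.2977, M+6 0.3249, M+8 0.1774, M+10 0.0387 → M+6 is the base peak.
P(M+6) = C(5,3) × 0.47810^2 × 0.52190^3 = 10 × 0.22857961 × 0.14215492 = 0.324937 (base)
P(M+2) = C(5,1) × 0.47810^4 × 0.52190^1 = 5 × 0.05224864 × 0.5219 = 0.136343
Relative intensity = 0.136343 / 0.324937 × 100 = 41.96

41.96%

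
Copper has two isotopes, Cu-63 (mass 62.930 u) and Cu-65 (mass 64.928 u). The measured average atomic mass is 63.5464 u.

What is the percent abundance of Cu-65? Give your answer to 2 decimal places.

With x = fraction of Cu-63 (so Cu-65 is 1 − x):
62.930·x + 64.928·(1 − x) = 63.5464
(62.930 − 64.928)·x = 63.5464 − 64.928
x = -1.3816 / -1.998 = 0.69149 → 69.15% Cu-63, 30.85% Cu-65.

30.85%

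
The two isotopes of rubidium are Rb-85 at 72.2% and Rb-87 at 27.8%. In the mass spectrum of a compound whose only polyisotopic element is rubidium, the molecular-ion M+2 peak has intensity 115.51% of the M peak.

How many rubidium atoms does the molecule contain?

3

With n Rb atoms, P(M+2)/P(M) = C(n,1)·p^(n−1)q / p^n = n·q/p = n · 0.278/0.722.
n = 1.1551 × 0.722/0.278 = 3.00 ≈ 3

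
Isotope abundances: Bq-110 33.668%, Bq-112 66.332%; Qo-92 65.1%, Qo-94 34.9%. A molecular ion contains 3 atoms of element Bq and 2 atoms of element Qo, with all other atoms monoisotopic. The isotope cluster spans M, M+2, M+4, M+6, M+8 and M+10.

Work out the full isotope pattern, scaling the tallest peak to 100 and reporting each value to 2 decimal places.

4.58 : 31.98 : 83.68 : 100.00 : 52.89 : 10.07

Element Bq pattern (n=3): 0.03816383 : 0.22556878 : 0.44441096 : 0.29185644
Element Qo pattern (n=2): 0.423801 : 0.454398 : 0.121801
Convolve the two distributions (both contribute in 2-u steps):
  M: 0.03816383×0.423801 = 0.016174
  M+2: 0.03816383×0.454398 + 0.22556878×0.423801 = 0.112938
  M+4: 0.03816383×0.121801 + 0.22556878×0.454398 + 0.44441096×0.423801 = 0.295488
  M+6: 0.22556878×0.121801 + 0.44441096×0.454398 + 0.29185644×0.423801 = 0.353103
  M+8: 0.44441096×0.121801 + 0.29185644×0.454398 = 0.186749
  M+10: 0.29185644×0.121801 = 0.035548
Scale to base peak (0.353103) = 100: 4.58 : 31.98 : 83.68 : 100.00 : 52.89 : 10.07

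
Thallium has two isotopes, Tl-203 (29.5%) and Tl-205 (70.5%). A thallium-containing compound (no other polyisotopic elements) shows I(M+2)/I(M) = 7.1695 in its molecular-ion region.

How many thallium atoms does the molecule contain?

3

For n independent Tl atoms, I(M+2)/I(M) = n · (abundance Tl-205) / (abundance Tl-203) = n · 0.705/0.295.
n = 7.1695 × 0.295/0.705 = 3.00 ≈ 3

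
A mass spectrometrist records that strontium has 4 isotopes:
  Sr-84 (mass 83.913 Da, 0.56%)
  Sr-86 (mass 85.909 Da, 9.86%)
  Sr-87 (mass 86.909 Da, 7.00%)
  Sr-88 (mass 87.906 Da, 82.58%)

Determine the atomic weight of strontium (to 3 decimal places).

87.617 Da

Average mass = Σ (abundance × isotope mass) = 0.0056 × 83.913 + 0.0986 × 85.909 + 0.0700 × 86.909 + 0.8258 × 87.906
= 0.4699 + 8.4706 + 6.0836 + 72.5928 = 87.6169 Da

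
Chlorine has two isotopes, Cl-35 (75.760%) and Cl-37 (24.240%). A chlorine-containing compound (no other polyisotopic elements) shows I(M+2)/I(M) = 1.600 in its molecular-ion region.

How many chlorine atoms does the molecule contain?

5

The M+2/M ratio from n Cl atoms is n · q/p = n · 0.24240/0.75760.
n = 1.600 × 0.75760/0.24240 = 5.00 ≈ 5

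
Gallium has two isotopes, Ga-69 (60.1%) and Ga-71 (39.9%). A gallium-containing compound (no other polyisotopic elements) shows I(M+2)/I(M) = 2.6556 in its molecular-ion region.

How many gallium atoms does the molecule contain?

With n Ga atoms, P(M+2)/P(M) = C(n,1)·p^(n−1)q / p^n = n·q/p = n · 0.399/0.601.
n = 2.6556 × 0.601/0.399 = 4.00 ≈ 4

4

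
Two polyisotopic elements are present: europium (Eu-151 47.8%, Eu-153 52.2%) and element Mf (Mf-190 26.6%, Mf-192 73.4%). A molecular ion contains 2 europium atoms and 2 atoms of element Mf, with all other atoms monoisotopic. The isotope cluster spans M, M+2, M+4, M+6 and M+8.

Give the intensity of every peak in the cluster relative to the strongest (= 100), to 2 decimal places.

4.31 : 33.19 : 89.87 : 100.00 : 39.12

Europium pattern (n=2): 0.228484 : 0.499032 : 0.272484
Element Mf pattern (n=2): 0.070756 : 0.390488 : 0.538756
Convolve the two distributions (both contribute in 2-u steps):
  M: 0.228484×0.070756 = 0.016167
  M+2: 0.228484×0.390488 + 0.499032×0.070756 = 0.124530
  M+4: 0.228484×0.538756 + 0.499032×0.390488 + 0.272484×0.070756 = 0.337243
  M+6: 0.499032×0.538756 + 0.272484×0.390488 = 0.375258
  M+8: 0.272484×0.538756 = 0.146802
Scale to base peak (0.375258) = 100: 4.31 : 33.19 : 89.87 : 100.00 : 39.12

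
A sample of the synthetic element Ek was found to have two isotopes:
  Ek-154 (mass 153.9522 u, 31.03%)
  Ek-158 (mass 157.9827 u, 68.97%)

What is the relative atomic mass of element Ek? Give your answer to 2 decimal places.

Average mass = Σ (abundance × isotope mass) = 0.3103 × 153.9522 + 0.6897 × 157.9827
= 47.77137 + 108.96067 = 156.73204 u

156.73 u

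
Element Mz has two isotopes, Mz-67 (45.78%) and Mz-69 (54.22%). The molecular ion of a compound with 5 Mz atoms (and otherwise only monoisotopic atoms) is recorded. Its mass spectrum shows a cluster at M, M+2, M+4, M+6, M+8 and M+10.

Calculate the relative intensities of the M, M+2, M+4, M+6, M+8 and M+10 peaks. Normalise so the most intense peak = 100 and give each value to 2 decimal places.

Expanding (0.4578 + 0.5422)^5:
P(M) = 0.4578^5 = 0.020108
P(M+2) = 5 × 0.4578^4 × 0.5422^1 = 0.119078
P(M+4) = 10 × 0.4578^3 × 0.5422^2 = 0.282063
P(M+6) = 10 × 0.4578^2 × 0.5422^3 = 0.334064
P(M+8) = 5 × 0.4578^1 × 0.5422^4 = 0.197826
P(M+10) = 0.5422^5 = 0.046859
The M+6 peak is largest (0.334064); scaling to 100 gives 6.02 : 35.65 : 84.43 : 100.00 : 59.22 : 14.03.

6.02 : 35.65 : 84.43 : 100.00 : 59.22 : 14.03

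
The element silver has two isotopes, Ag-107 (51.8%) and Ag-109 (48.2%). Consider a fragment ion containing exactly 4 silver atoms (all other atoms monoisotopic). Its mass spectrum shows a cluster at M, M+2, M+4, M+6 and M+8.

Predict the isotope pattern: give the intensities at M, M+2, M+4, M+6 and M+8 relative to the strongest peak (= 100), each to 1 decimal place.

Each Ag atom is independently Ag-107 (p = 0.518) or Ag-109 (q = 0.482); the cluster is the binomial expansion (p + q)^4.
P(M) = 0.518^4 = 0.071998
P(M+2) = 4 × 0.518^3 × 0.482^1 = 0.267976
P(M+4) = 6 × 0.518^2 × 0.482^2 = 0.374029
P(M+6) = 4 × 0.518^1 × 0.482^3 = 0.232023
P(M+8) = 0.482^4 = 0.053974
The M+4 peak is largest (0.374029); scaling to 100 gives 19.2 : 71.6 : 100.0 : 62.0 : 14.4.

19.2 : 71.6 : 100.0 : 62.0 : 14.4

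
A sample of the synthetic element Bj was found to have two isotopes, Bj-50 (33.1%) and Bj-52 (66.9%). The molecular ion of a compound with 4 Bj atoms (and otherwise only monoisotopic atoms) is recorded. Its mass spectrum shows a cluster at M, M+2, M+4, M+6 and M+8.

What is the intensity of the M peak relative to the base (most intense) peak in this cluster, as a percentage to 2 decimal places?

3.03%

(0.331 + 0.669)^4 gives M 0.0120, M+2 0.0970, M+4 0.2942, M+6 0.3964, M+8 0.2003; the largest is M+6.
P(M+6) = C(4,3) × 0.331^1 × 0.669^3 = 4 × 0.3310 × 0.29941831 = 0.396430 (base)
P(M) = C(4,0) × 0.331^4 × 0.669^0 = 1 × 0.01200361 × 1.0000 = 0.012004
Relative intensity = 0.012004 / 0.396430 × 100 = 3.03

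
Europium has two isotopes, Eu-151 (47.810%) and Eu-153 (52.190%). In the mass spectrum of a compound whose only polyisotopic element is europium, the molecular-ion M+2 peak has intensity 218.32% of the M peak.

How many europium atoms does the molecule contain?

For n independent Eu atoms, I(M+2)/I(M) = n · (abundance Eu-153) / (abundance Eu-151) = n · 0.52190/0.47810.
n = 2.1832 × 0.47810/0.52190 = 2.00 ≈ 2

2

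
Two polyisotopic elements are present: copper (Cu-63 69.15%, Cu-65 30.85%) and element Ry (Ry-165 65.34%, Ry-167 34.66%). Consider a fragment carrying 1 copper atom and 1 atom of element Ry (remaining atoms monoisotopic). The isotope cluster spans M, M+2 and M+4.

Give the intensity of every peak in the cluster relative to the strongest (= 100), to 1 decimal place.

Copper pattern (n=1): 0.6915 : 0.3085
Element Ry pattern (n=1): 0.6534 : 0.3466
Convolve the two distributions (both contribute in 2-u steps):
  M: 0.6915×0.6534 = 0.451826
  M+2: 0.6915×0.3466 + 0.3085×0.6534 = 0.441248
  M+4: 0.3085×0.3466 = 0.106926
Scale to base peak (0.451826) = 100: 100.0 : 97.7 : 23.7

100.0 : 97.7 : 23.7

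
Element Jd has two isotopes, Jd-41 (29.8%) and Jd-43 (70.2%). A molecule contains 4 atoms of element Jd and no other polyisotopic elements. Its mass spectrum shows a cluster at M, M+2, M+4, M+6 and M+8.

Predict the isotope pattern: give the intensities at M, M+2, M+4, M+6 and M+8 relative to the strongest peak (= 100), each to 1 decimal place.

Each Jd atom is independently Jd-41 (p = 0.298) or Jd-43 (q = 0.702); the cluster is the binomial expansion (p + q)^4.
P(M) = 0.298^4 = 0.007886
P(M+2) = 4 × 0.298^3 × 0.702^1 = 0.074310
P(M+4) = 6 × 0.298^2 × 0.702^2 = 0.262578
P(M+6) = 4 × 0.298^1 × 0.702^3 = 0.412371
P(M+8) = 0.702^4 = 0.242856
The M+6 peak is largest (0.412371); scaling to 100 gives 1.9 : 18.0 : 63.7 : 100.0 : 58.9.

1.9 : 18.0 : 63.7 : 100.0 : 58.9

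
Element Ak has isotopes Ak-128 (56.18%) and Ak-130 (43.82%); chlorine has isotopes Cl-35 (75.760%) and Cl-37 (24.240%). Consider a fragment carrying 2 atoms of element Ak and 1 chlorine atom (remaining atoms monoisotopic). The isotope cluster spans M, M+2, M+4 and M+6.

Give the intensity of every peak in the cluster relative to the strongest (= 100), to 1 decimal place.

Element Ak pattern (n=2): 0.31561924 : 0.49236152 : 0.19201924
Chlorine pattern (n=1): 0.7576 : 0.2424
Convolve the two distributions (both contribute in 2-u steps):
  M: 0.31561924×0.7576 = 0.239113
  M+2: 0.31561924×0.2424 + 0.49236152×0.7576 = 0.449519
  M+4: 0.49236152×0.2424 + 0.19201924×0.7576 = 0.264822
  M+6: 0.19201924×0.2424 = 0.046545
Scale to base peak (0.449519) = 100: 53.2 : 100.0 : 58.9 : 10.4

53.2 : 100.0 : 58.9 : 10.4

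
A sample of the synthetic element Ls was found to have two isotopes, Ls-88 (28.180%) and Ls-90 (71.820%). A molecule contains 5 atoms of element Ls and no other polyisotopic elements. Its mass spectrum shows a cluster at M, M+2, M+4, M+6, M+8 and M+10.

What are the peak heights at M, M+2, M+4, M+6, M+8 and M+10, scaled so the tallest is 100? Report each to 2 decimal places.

Expanding (0.28180 + 0.71820)^5:
P(M) = 0.28180^5 = 0.001777
P(M+2) = 5 × 0.28180^4 × 0.71820^1 = 0.022645
P(M+4) = 10 × 0.28180^3 × 0.71820^2 = 0.115429
P(M+6) = 10 × 0.28180^2 × 0.71820^3 = 0.294183
P(M+8) = 5 × 0.28180^1 × 0.71820^4 = 0.374880
P(M+10) = 0.71820^5 = 0.191085
The M+8 peak is largest (0.374880); scaling to 100 gives 0.47 : 6.04 : 30.79 : 78.47 : 100.00 : 50.97.

0.47 : 6.04 : 30.79 : 78.47 : 100.00 : 50.97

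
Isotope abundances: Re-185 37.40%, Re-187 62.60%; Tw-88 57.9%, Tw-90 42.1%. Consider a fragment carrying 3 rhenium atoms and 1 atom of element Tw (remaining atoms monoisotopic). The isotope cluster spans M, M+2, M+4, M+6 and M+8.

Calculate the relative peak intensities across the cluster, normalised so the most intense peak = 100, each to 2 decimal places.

8.29 : 47.68 : 100.00 : 89.59 : 28.28

Rhenium pattern (n=3): 0.05231362 : 0.26268713 : 0.43968487 : 0.24531438
Element Tw pattern (n=1): 0.5790 : 0.4210
Convolve the two distributions (both contribute in 2-u steps):
  M: 0.05231362×0.5790 = 0.030290
  M+2: 0.05231362×0.4210 + 0.26268713×0.5790 = 0.174120
  M+4: 0.26268713×0.4210 + 0.43968487×0.5790 = 0.365169
  M+6: 0.43968487×0.4210 + 0.24531438×0.5790 = 0.327144
  M+8: 0.24531438×0.4210 = 0.103277
Scale to base peak (0.365169) = 100: 8.29 : 47.68 : 100.00 : 89.59 : 28.28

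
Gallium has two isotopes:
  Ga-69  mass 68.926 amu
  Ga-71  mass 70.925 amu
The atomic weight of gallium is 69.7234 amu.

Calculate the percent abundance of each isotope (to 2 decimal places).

Ga-69: 60.11%, Ga-71: 39.89%

Writing the weighted mean with unknown fraction x of Ga-69:
68.926·x + 70.925·(1 − x) = 69.7234
(68.926 − 70.925)·x = 69.7234 − 70.925
x = -1.2016 / -1.999 = 0.60110 → 60.11% Ga-69, 39.89% Ga-71.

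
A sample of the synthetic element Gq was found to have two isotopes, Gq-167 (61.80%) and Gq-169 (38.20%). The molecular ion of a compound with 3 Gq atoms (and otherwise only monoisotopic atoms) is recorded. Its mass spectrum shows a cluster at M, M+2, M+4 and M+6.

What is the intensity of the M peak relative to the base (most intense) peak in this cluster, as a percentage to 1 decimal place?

53.9%

Binomial terms of (0.6180 + 0.3820)^3: M 0.2360, M+2 0.4377, M+4 0.2705, M+6 0.0557 → M+2 is the base peak.
P(M+2) = C(3,1) × 0.6180^2 × 0.3820^1 = 3 × 0.381924 × 0.3820 = 0.437685 (base)
P(M) = C(3,0) × 0.6180^3 × 0.3820^0 = 1 × 0.23602903 × 1.0000 = 0.236029
Relative intensity = 0.236029 / 0.437685 × 100 = 53.9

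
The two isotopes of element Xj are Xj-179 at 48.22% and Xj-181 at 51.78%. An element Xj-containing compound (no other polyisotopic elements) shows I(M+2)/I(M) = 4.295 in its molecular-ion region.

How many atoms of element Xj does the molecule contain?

The M+2/M ratio from n Xj atoms is n · q/p = n · 0.5178/0.4822.
n = 4.295 × 0.4822/0.5178 = 4.00 ≈ 4

4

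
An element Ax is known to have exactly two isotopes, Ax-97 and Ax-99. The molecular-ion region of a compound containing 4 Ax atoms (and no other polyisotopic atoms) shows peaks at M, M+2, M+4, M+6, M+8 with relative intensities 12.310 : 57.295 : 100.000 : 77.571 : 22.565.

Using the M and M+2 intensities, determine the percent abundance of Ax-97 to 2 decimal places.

Let p = fractional abundance of Ax-97. I(M+2)/I(M) = [C(4,1)·p^3·(1−p)] / p^4 = 4·(1−p)/p = 57.295/12.310 = 4.6543
(1−p)/p = 4.6543/4 = 1.1636  ⇒  p = 1/(1 + 1.1636) = 0.4622
Ax-97: 46.22%, Ax-99: 53.78%.

46.22%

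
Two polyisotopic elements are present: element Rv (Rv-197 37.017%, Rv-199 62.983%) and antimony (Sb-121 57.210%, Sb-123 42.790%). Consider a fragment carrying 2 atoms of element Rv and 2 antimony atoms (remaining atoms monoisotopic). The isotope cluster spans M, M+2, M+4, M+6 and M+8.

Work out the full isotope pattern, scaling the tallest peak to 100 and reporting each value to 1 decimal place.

11.7 : 57.3 : 100.0 : 73.0 : 19.0

Element Rv pattern (n=2): 0.13702583 : 0.46628834 : 0.39668583
Antimony pattern (n=2): 0.32729841 : 0.48960318 : 0.18309841
Convolve the two distributions (both contribute in 2-u steps):
  M: 0.13702583×0.32729841 = 0.044848
  M+2: 0.13702583×0.48960318 + 0.46628834×0.32729841 = 0.219704
  M+4: 0.13702583×0.18309841 + 0.46628834×0.48960318 + 0.39668583×0.32729841 = 0.383220
  M+6: 0.46628834×0.18309841 + 0.39668583×0.48960318 = 0.279595
  M+8: 0.39668583×0.18309841 = 0.072633
Scale to base peak (0.383220) = 100: 11.7 : 57.3 : 100.0 : 73.0 : 19.0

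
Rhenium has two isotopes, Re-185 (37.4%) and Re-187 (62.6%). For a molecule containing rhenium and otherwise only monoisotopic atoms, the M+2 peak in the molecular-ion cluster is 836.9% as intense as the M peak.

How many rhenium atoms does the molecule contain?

5

For n independent Re atoms, I(M+2)/I(M) = n · (abundance Re-187) / (abundance Re-185) = n · 0.626/0.374.
n = 8.369 × 0.374/0.626 = 5.00 ≈ 5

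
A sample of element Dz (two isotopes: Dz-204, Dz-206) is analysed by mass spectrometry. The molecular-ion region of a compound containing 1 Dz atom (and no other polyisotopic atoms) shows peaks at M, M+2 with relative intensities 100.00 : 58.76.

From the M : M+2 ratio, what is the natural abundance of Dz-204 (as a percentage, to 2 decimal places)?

62.99%

Write p for the Dz-204 fraction. I(M+2)/I(M) = [C(1,1)·p^0·(1−p)] / p^1 = 1·(1−p)/p = 58.76/100.00 = 0.5876
(1−p)/p = 0.5876/1 = 0.5876  ⇒  p = 1/(1 + 0.5876) = 0.6299
Dz-204: 62.99%, Dz-206: 37.01%.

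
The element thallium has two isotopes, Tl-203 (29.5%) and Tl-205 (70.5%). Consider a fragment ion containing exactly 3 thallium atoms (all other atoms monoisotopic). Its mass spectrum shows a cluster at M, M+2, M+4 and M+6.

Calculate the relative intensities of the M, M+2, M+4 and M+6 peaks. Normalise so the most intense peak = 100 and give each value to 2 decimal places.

Expanding (0.295 + 0.705)^3:
P(M) = 0.295^3 = 0.025672
P(M+2) = 3 × 0.295^2 × 0.705^1 = 0.184058
P(M+4) = 3 × 0.295^1 × 0.705^2 = 0.439867
P(M+6) = 0.705^3 = 0.350403
The M+4 peak is largest (0.439867); scaling to 100 gives 5.84 : 41.84 : 100.00 : 79.66.

5.84 : 41.84 : 100.00 : 79.66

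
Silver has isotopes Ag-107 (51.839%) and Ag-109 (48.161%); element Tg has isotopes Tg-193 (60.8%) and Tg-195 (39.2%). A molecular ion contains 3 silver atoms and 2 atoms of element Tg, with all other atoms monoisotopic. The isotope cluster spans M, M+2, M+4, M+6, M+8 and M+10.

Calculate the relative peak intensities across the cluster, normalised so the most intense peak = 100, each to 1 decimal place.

Silver pattern (n=3): 0.13930601 : 0.38826655 : 0.36071887 : 0.11170857
Element Tg pattern (n=2): 0.369664 : 0.476672 : 0.153664
Convolve the two distributions (both contribute in 2-u steps):
  M: 0.13930601×0.369664 = 0.051496
  M+2: 0.13930601×0.476672 + 0.38826655×0.369664 = 0.209931
  M+4: 0.13930601×0.153664 + 0.38826655×0.476672 + 0.36071887×0.369664 = 0.339827
  M+6: 0.38826655×0.153664 + 0.36071887×0.476672 + 0.11170857×0.369664 = 0.272902
  M+8: 0.36071887×0.153664 + 0.11170857×0.476672 = 0.108678
  M+10: 0.11170857×0.153664 = 0.017166
Scale to base peak (0.339827) = 100: 15.2 : 61.8 : 100.0 : 80.3 : 32.0 : 5.1

15.2 : 61.8 : 100.0 : 80.3 : 32.0 : 5.1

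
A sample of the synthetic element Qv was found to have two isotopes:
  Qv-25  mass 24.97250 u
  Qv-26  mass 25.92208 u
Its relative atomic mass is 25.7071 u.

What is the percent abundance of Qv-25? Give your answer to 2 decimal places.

Writing the weighted mean with unknown fraction x of Qv-25:
24.97250·x + 25.92208·(1 − x) = 25.7071
(24.97250 − 25.92208)·x = 25.7071 − 25.92208
x = -0.21498 / -0.94958 = 0.22639 → 22.64% Qv-25, 77.36% Qv-26.

22.64%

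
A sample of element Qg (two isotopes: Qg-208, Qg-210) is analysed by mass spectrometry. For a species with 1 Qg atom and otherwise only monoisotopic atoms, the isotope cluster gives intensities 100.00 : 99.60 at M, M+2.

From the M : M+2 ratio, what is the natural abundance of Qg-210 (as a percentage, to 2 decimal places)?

Write p for the Qg-208 fraction. I(M+2)/I(M) = [C(1,1)·p^0·(1−p)] / p^1 = 1·(1−p)/p = 99.60/100.00 = 0.9960
(1−p)/p = 0.9960/1 = 0.9960  ⇒  p = 1/(1 + 0.9960) = 0.5010
Qg-208: 50.10%, Qg-210: 49.90%.

49.90%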